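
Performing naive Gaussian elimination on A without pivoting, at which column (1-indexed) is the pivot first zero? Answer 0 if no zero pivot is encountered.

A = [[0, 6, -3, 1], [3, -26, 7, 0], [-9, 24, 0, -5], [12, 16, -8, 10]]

Naive forward elimination:
Pivot entry (1,1) is zero but row 2 has 3 in column 1 -> naive elimination stops; a row interchange (e.g. R1 <-> R2) would be required here.

first zero-pivot column = 1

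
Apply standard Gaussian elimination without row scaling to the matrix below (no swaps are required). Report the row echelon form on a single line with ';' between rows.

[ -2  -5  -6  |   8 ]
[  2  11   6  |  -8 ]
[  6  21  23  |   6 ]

REF = [-2 -5 -6 8; 0 6 0 0; 0 0 5 30]

Forward elimination:
R2 <- R2 - (-1)*R1:  [ 0  6  0  0 ]
R3 <- R3 - (-3)*R1:  [  0   6   5  30 ]
R3 <- R3 - (1)*R2:  [  0   0   5  30 ]
Row echelon form:
[ -2  -5  -6  |   8 ]
[  0   6   0  |   0 ]
[  0   0   5  |  30 ]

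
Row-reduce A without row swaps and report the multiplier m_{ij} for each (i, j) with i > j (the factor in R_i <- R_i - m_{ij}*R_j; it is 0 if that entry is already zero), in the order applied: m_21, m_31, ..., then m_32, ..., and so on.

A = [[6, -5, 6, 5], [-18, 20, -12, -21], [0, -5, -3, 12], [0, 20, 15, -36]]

Forward elimination:
R2 <- R2 - (-3)*R1:  [  0   5   6  -6 ]
R3: entry in column 1 is already 0 -> m_{31} = 0 (no row operation needed)
R4: entry in column 1 is already 0 -> m_{41} = 0 (no row operation needed)
R3 <- R3 - (-1)*R2:  [ 0  0  3  6 ]
R4 <- R4 - (4)*R2:  [   0    0   -9  -12 ]
R4 <- R4 - (-3)*R3:  [ 0  0  0  6 ]
Multipliers (in order of application): m_{21} = -3, m_{31} = 0, m_{41} = 0, m_{32} = -1, m_{42} = 4, m_{43} = -3

multipliers: -3, 0, 0, -1, 4, -3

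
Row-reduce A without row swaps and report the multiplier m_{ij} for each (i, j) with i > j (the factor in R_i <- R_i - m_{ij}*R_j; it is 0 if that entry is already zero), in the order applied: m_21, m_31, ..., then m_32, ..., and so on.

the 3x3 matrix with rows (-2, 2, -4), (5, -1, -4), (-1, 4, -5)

multipliers: -5/2, 1/2, 3/4

Forward elimination:
R2 <- R2 - (-5/2)*R1:  [   0    4  -14 ]
R3 <- R3 - (1/2)*R1:  [  0   3  -3 ]
R3 <- R3 - (3/4)*R2:  [    0     0  15/2 ]
Multipliers (in order of application): m_{21} = -5/2, m_{31} = 1/2, m_{32} = 3/4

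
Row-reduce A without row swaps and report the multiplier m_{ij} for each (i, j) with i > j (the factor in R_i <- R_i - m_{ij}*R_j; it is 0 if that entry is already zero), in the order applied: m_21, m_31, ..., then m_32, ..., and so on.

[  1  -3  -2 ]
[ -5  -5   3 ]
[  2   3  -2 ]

multipliers: -5, 2, -9/20

Forward elimination:
R2 <- R2 - (-5)*R1:  [   0  -20   -7 ]
R3 <- R3 - (2)*R1:  [ 0  9  2 ]
R3 <- R3 - (-9/20)*R2:  [      0       0  -23/20 ]
Multipliers (in order of application): m_{21} = -5, m_{31} = 2, m_{32} = -9/20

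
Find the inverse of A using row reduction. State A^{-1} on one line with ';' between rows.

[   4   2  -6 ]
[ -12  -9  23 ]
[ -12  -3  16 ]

Gauss-Jordan on [A | I]:
R1 <- (1/4)*R1:  [    1   1/2  -3/2  |   1/4     0     0 ]
R2 <- R2 - (-12)*R1:  [  0  -3   5  |   3   1   0 ]
R3 <- R3 - (-12)*R1:  [  0   3  -2  |   3   0   1 ]
R2 <- (1/-3)*R2:  [    0     1  -5/3  |    -1  -1/3     0 ]
R1 <- R1 - (1/2)*R2:  [    1     0  -2/3  |   3/4   1/6     0 ]
R3 <- R3 - (3)*R2:  [ 0  0  3  |  6  1  1 ]
R3 <- (1/3)*R3:  [   0    0    1  |    2  1/3  1/3 ]
R1 <- R1 - (-2/3)*R3:  [     1      0      0  |  25/12   7/18    2/9 ]
R2 <- R2 - (-5/3)*R3:  [   0    1    0  |  7/3  2/9  5/9 ]
Right block of [I | A^{-1}] is the inverse:
[ 25/12  7/18  2/9 ]
[   7/3   2/9  5/9 ]
[     2   1/3  1/3 ]

inverse = [25/12 7/18 2/9; 7/3 2/9 5/9; 2 1/3 1/3]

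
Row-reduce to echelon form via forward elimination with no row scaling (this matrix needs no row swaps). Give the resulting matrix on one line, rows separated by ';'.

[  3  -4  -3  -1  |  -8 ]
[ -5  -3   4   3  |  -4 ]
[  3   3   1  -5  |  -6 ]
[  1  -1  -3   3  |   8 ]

Forward elimination:
R2 <- R2 - (-5/3)*R1:  [     0  -29/3     -1    4/3  -52/3 ]
R3 <- R3 - (1)*R1:  [  0   7   4  -4   2 ]
R4 <- R4 - (1/3)*R1:  [    0   1/3    -2  10/3  32/3 ]
R3 <- R3 - (-21/29)*R2:  [       0        0    95/29   -88/29  -306/29 ]
R4 <- R4 - (-1/29)*R2:  [      0       0  -59/29   98/29  292/29 ]
R4 <- R4 - (-59/95)*R3:  [      0       0       0  142/95  334/95 ]
Row echelon form:
[ 3     -4     -3      -1  |       -8 ]
[ 0  -29/3     -1     4/3  |    -52/3 ]
[ 0      0  95/29  -88/29  |  -306/29 ]
[ 0      0      0  142/95  |   334/95 ]

REF = [3 -4 -3 -1 -8; 0 -29/3 -1 4/3 -52/3; 0 0 95/29 -88/29 -306/29; 0 0 0 142/95 334/95]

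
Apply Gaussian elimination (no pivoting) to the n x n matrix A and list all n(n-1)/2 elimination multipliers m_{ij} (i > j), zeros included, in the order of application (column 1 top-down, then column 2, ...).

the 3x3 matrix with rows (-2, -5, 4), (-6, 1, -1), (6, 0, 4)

multipliers: 3, -3, -15/16

Forward elimination:
R2 <- R2 - (3)*R1:  [   0   16  -13 ]
R3 <- R3 - (-3)*R1:  [   0  -15   16 ]
R3 <- R3 - (-15/16)*R2:  [     0      0  61/16 ]
Multipliers (in order of application): m_{21} = 3, m_{31} = -3, m_{32} = -15/16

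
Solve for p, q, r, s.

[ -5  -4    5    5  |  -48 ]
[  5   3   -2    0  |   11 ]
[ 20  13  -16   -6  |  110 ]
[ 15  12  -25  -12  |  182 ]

Forward elimination on [A|b]:
R2 <- R2 - (-1)*R1:  [   0   -1    3    5  -37 ]
R3 <- R3 - (-4)*R1:  [   0   -3    4   14  -82 ]
R4 <- R4 - (-3)*R1:  [   0    0  -10    3   38 ]
R3 <- R3 - (3)*R2:  [  0   0  -5  -1  29 ]
R4 <- R4 - (2)*R3:  [   0    0    0    5  -20 ]
Row echelon form:
[ -5  -4   5   5  |  -48 ]
[  0  -1   3   5  |  -37 ]
[  0   0  -5  -1  |   29 ]
[  0   0   0   5  |  -20 ]
Back-substitution:
s = (-20) / 5 = -4
r = (29 - (-1)*(-4)) / -5 = -5
q = (-37 - (3)*(-5) - (5)*(-4)) / -1 = 2
p = (-48 - (-4)*(2) - (5)*(-5) - (5)*(-4)) / -5 = -1

(-1, 2, -5, -4)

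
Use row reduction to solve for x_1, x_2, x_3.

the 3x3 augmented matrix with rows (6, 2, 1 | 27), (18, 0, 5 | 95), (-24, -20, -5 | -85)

(5, -2, 1)

Forward elimination on [A|b]:
R2 <- R2 - (3)*R1:  [  0  -6   2  14 ]
R3 <- R3 - (-4)*R1:  [   0  -12   -1   23 ]
R3 <- R3 - (2)*R2:  [  0   0  -5  -5 ]
Row echelon form:
[ 6   2   1  |  27 ]
[ 0  -6   2  |  14 ]
[ 0   0  -5  |  -5 ]
Back-substitution:
x_3 = (-5) / -5 = 1
x_2 = (14 - (2)*(1)) / -6 = -2
x_1 = (27 - (2)*(-2) - (1)*(1)) / 6 = 5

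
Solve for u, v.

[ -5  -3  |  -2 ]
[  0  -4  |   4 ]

(1, -1)

Forward elimination on [A|b]:
Row echelon form:
[ -5  -3  |  -2 ]
[  0  -4  |   4 ]
Back-substitution:
v = (4) / -4 = -1
u = (-2 - (-3)*(-1)) / -5 = 1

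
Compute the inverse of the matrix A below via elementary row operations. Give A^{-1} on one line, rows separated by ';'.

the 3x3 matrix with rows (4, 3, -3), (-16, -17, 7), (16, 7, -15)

inverse = [-103/20 -3/5 3/4; 16/5 3/10 -1/2; -4 -1/2 1/2]

Gauss-Jordan on [A | I]:
R1 <- (1/4)*R1:  [    1   3/4  -3/4  |   1/4     0     0 ]
R2 <- R2 - (-16)*R1:  [  0  -5  -5  |   4   1   0 ]
R3 <- R3 - (16)*R1:  [  0  -5  -3  |  -4   0   1 ]
R2 <- (1/-5)*R2:  [    0     1     1  |  -4/5  -1/5     0 ]
R1 <- R1 - (3/4)*R2:  [     1      0   -3/2  |  17/20   3/20      0 ]
R3 <- R3 - (-5)*R2:  [  0   0   2  |  -8  -1   1 ]
R3 <- (1/2)*R3:  [    0     0     1  |    -4  -1/2   1/2 ]
R1 <- R1 - (-3/2)*R3:  [       1        0        0  |  -103/20     -3/5      3/4 ]
R2 <- R2 - (1)*R3:  [    0     1     0  |  16/5  3/10  -1/2 ]
Right block of [I | A^{-1}] is the inverse:
[ -103/20  -3/5   3/4 ]
[    16/5  3/10  -1/2 ]
[      -4  -1/2   1/2 ]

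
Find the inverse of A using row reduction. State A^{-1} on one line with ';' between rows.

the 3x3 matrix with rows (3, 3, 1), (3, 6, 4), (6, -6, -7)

inverse = [-2/3 5/9 2/9; 5/3 -1 -1/3; -2 4/3 1/3]

Gauss-Jordan on [A | I]:
R1 <- (1/3)*R1:  [   1    1  1/3  |  1/3    0    0 ]
R2 <- R2 - (3)*R1:  [  0   3   3  |  -1   1   0 ]
R3 <- R3 - (6)*R1:  [   0  -12   -9  |   -2    0    1 ]
R2 <- (1/3)*R2:  [    0     1     1  |  -1/3   1/3     0 ]
R1 <- R1 - (1)*R2:  [    1     0  -2/3  |   2/3  -1/3     0 ]
R3 <- R3 - (-12)*R2:  [  0   0   3  |  -6   4   1 ]
R3 <- (1/3)*R3:  [   0    0    1  |   -2  4/3  1/3 ]
R1 <- R1 - (-2/3)*R3:  [    1     0     0  |  -2/3   5/9   2/9 ]
R2 <- R2 - (1)*R3:  [    0     1     0  |   5/3    -1  -1/3 ]
Right block of [I | A^{-1}] is the inverse:
[ -2/3  5/9   2/9 ]
[  5/3   -1  -1/3 ]
[   -2  4/3   1/3 ]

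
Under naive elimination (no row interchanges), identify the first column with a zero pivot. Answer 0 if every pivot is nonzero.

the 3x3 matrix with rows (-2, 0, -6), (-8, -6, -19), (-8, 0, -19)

Naive forward elimination:
R2 <- R2 - (4)*R1:  [  0  -6   5 ]
R3 <- R3 - (4)*R1:  [ 0  0  5 ]
All pivots nonzero; naive elimination completes without hitting a zero pivot.

first zero-pivot column = 0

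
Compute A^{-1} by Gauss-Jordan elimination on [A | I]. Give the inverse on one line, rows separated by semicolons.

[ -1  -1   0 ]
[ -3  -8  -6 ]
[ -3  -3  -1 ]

inverse = [2 1/5 -6/5; -3 -1/5 6/5; 3 0 -1]

Gauss-Jordan on [A | I]:
R1 <- (1/-1)*R1:  [  1   1   0  |  -1   0   0 ]
R2 <- R2 - (-3)*R1:  [  0  -5  -6  |  -3   1   0 ]
R3 <- R3 - (-3)*R1:  [  0   0  -1  |  -3   0   1 ]
R2 <- (1/-5)*R2:  [    0     1   6/5  |   3/5  -1/5     0 ]
R1 <- R1 - (1)*R2:  [    1     0  -6/5  |  -8/5   1/5     0 ]
R3 <- (1/-1)*R3:  [  0   0   1  |   3   0  -1 ]
R1 <- R1 - (-6/5)*R3:  [    1     0     0  |     2   1/5  -6/5 ]
R2 <- R2 - (6/5)*R3:  [    0     1     0  |    -3  -1/5   6/5 ]
Right block of [I | A^{-1}] is the inverse:
[  2   1/5  -6/5 ]
[ -3  -1/5   6/5 ]
[  3     0    -1 ]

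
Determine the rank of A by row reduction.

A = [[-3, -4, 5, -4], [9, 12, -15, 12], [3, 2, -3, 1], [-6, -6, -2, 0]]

Row reduction:
R2 <- R2 - (-3)*R1:  [ 0  0  0  0 ]
R3 <- R3 - (-1)*R1:  [  0  -2   2  -3 ]
R4 <- R4 - (2)*R1:  [   0    2  -12    8 ]
R2 <-> R3   (pivot in column 2 was zero)
[ -3  -4    5  -4 ]
[  0  -2    2  -3 ]
[  0   0    0   0 ]
[  0   2  -12   8 ]
R4 <- R4 - (-1)*R2:  [   0    0  -10    5 ]
R3 <-> R4   (pivot in column 3 was zero)
[ -3  -4    5  -4 ]
[  0  -2    2  -3 ]
[  0   0  -10   5 ]
[  0   0    0   0 ]
Row echelon form:
[ -3  -4    5  -4 ]
[  0  -2    2  -3 ]
[  0   0  -10   5 ]
[  0   0    0   0 ]
Nonzero rows / pivot columns: 3

rank(A) = 3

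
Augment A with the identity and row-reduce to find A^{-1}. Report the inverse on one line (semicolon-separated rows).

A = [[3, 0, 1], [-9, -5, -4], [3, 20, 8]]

inverse = [-8/9 -4/9 -1/9; -4/3 -7/15 -1/15; 11/3 4/3 1/3]

Gauss-Jordan on [A | I]:
R1 <- (1/3)*R1:  [   1    0  1/3  |  1/3    0    0 ]
R2 <- R2 - (-9)*R1:  [  0  -5  -1  |   3   1   0 ]
R3 <- R3 - (3)*R1:  [  0  20   7  |  -1   0   1 ]
R2 <- (1/-5)*R2:  [    0     1   1/5  |  -3/5  -1/5     0 ]
R3 <- R3 - (20)*R2:  [  0   0   3  |  11   4   1 ]
R3 <- (1/3)*R3:  [    0     0     1  |  11/3   4/3   1/3 ]
R1 <- R1 - (1/3)*R3:  [    1     0     0  |  -8/9  -4/9  -1/9 ]
R2 <- R2 - (1/5)*R3:  [     0      1      0  |   -4/3  -7/15  -1/15 ]
Right block of [I | A^{-1}] is the inverse:
[ -8/9   -4/9   -1/9 ]
[ -4/3  -7/15  -1/15 ]
[ 11/3    4/3    1/3 ]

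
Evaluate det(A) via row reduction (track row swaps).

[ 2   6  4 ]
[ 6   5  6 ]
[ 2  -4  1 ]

det(A) = -42

Forward elimination:
R2 <- R2 - (3)*R1:  [   0  -13   -6 ]
R3 <- R3 - (1)*R1:  [   0  -10   -3 ]
R3 <- R3 - (10/13)*R2:  [     0      0  21/13 ]
Upper-triangular form:
[ 2    6      4 ]
[ 0  -13     -6 ]
[ 0    0  21/13 ]
det(A) = (-1)^0 * (2) * (-13) * (21/13) = -42  (0 row swaps -> sign +1)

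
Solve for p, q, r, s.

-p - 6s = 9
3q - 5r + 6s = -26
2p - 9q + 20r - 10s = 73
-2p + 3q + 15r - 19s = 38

Forward elimination on [A|b]:
R3 <- R3 - (-2)*R1:  [   0   -9   20  -22   91 ]
R4 <- R4 - (2)*R1:  [  0   3  15  -7  20 ]
R3 <- R3 - (-3)*R2:  [  0   0   5  -4  13 ]
R4 <- R4 - (1)*R2:  [   0    0   20  -13   46 ]
R4 <- R4 - (4)*R3:  [  0   0   0   3  -6 ]
Row echelon form:
[ -1  0   0  -6  |    9 ]
[  0  3  -5   6  |  -26 ]
[  0  0   5  -4  |   13 ]
[  0  0   0   3  |   -6 ]
Back-substitution:
s = (-6) / 3 = -2
r = (13 - (-4)*(-2)) / 5 = 1
q = (-26 - (-5)*(1) - (6)*(-2)) / 3 = -3
p = (9 - (-6)*(-2)) / -1 = 3

(3, -3, 1, -2)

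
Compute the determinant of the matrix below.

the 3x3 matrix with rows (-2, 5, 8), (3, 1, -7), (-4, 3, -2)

Forward elimination:
R2 <- R2 - (-3/2)*R1:  [    0  17/2     5 ]
R3 <- R3 - (2)*R1:  [   0   -7  -18 ]
R3 <- R3 - (-14/17)*R2:  [       0        0  -236/17 ]
Upper-triangular form:
[ -2     5        8 ]
[  0  17/2        5 ]
[  0     0  -236/17 ]
det(A) = (-1)^0 * (-2) * (17/2) * (-236/17) = 236  (0 row swaps -> sign +1)

det(A) = 236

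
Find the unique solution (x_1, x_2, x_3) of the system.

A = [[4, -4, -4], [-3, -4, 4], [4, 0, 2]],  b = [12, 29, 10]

Forward elimination on [A|b]:
R2 <- R2 - (-3/4)*R1:  [  0  -7   1  38 ]
R3 <- R3 - (1)*R1:  [  0   4   6  -2 ]
R3 <- R3 - (-4/7)*R2:  [     0      0   46/7  138/7 ]
Row echelon form:
[ 4  -4    -4  |     12 ]
[ 0  -7     1  |     38 ]
[ 0   0  46/7  |  138/7 ]
Back-substitution:
x_3 = (138/7) / (46/7) = 3
x_2 = (38 - (1)*(3)) / -7 = -5
x_1 = (12 - (-4)*(-5) - (-4)*(3)) / 4 = 1

(1, -5, 3)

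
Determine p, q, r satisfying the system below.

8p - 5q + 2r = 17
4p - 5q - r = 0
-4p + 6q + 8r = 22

(2, 1, 3)

Forward elimination on [A|b]:
R2 <- R2 - (1/2)*R1:  [     0   -5/2     -2  -17/2 ]
R3 <- R3 - (-1/2)*R1:  [    0   7/2     9  61/2 ]
R3 <- R3 - (-7/5)*R2:  [    0     0  31/5  93/5 ]
Row echelon form:
[ 8    -5     2  |     17 ]
[ 0  -5/2    -2  |  -17/2 ]
[ 0     0  31/5  |   93/5 ]
Back-substitution:
r = (93/5) / (31/5) = 3
q = (-17/2 - (-2)*(3)) / (-5/2) = 1
p = (17 - (-5)*(1) - (2)*(3)) / 8 = 2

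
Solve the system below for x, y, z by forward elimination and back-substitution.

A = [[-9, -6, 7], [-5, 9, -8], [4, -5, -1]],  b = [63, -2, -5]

Forward elimination on [A|b]:
R2 <- R2 - (5/9)*R1:  [      0    37/3  -107/9     -37 ]
R3 <- R3 - (-4/9)*R1:  [     0  -23/3   19/9     23 ]
R3 <- R3 - (-23/37)*R2:  [        0         0  -586/111         0 ]
Row echelon form:
[ -9    -6         7  |   63 ]
[  0  37/3    -107/9  |  -37 ]
[  0     0  -586/111  |    0 ]
Back-substitution:
z = (0) / (-586/111) = 0
y = (-37 - (-107/9)*(0)) / (37/3) = -3
x = (63 - (-6)*(-3) - (7)*(0)) / -9 = -5

(-5, -3, 0)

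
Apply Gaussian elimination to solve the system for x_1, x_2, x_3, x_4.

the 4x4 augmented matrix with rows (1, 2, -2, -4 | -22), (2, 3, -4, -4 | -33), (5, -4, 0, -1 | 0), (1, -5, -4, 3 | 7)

Forward elimination on [A|b]:
R2 <- R2 - (2)*R1:  [  0  -1   0   4  11 ]
R3 <- R3 - (5)*R1:  [   0  -14   10   19  110 ]
R4 <- R4 - (1)*R1:  [  0  -7  -2   7  29 ]
R3 <- R3 - (14)*R2:  [   0    0   10  -37  -44 ]
R4 <- R4 - (7)*R2:  [   0    0   -2  -21  -48 ]
R4 <- R4 - (-1/5)*R3:  [      0       0       0  -142/5  -284/5 ]
Row echelon form:
[ 1   2  -2      -4  |     -22 ]
[ 0  -1   0       4  |      11 ]
[ 0   0  10     -37  |     -44 ]
[ 0   0   0  -142/5  |  -284/5 ]
Back-substitution:
x_4 = (-284/5) / (-142/5) = 2
x_3 = (-44 - (-37)*(2)) / 10 = 3
x_2 = (11 - (4)*(2)) / -1 = -3
x_1 = (-22 - (2)*(-3) - (-2)*(3) - (-4)*(2)) / 1 = -2

(-2, -3, 3, 2)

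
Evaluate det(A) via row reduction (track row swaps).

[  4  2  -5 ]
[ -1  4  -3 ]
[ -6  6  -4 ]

det(A) = -54

Forward elimination:
R2 <- R2 - (-1/4)*R1:  [     0    9/2  -17/4 ]
R3 <- R3 - (-3/2)*R1:  [     0      9  -23/2 ]
R3 <- R3 - (2)*R2:  [  0   0  -3 ]
Upper-triangular form:
[ 4    2     -5 ]
[ 0  9/2  -17/4 ]
[ 0    0     -3 ]
det(A) = (-1)^0 * (4) * (9/2) * (-3) = -54  (0 row swaps -> sign +1)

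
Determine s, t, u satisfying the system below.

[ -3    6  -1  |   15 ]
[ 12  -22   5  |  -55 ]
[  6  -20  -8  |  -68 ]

(-4, 1, 3)

Forward elimination on [A|b]:
R2 <- R2 - (-4)*R1:  [ 0  2  1  5 ]
R3 <- R3 - (-2)*R1:  [   0   -8  -10  -38 ]
R3 <- R3 - (-4)*R2:  [   0    0   -6  -18 ]
Row echelon form:
[ -3  6  -1  |   15 ]
[  0  2   1  |    5 ]
[  0  0  -6  |  -18 ]
Back-substitution:
u = (-18) / -6 = 3
t = (5 - (1)*(3)) / 2 = 1
s = (15 - (6)*(1) - (-1)*(3)) / -3 = -4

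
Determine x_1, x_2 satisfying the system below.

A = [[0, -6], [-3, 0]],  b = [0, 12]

Forward elimination on [A|b]:
R1 <-> R2   (pivot in column 1 was zero)
[ -3   0  12 ]
[  0  -6   0 ]
Row echelon form:
[ -3   0  |  12 ]
[  0  -6  |   0 ]
Back-substitution:
x_2 = (0) / -6 = 0
x_1 = (12) / -3 = -4

(-4, 0)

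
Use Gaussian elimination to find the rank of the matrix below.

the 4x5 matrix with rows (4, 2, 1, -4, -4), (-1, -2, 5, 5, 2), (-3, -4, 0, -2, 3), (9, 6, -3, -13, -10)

rank(A) = 3

Row reduction:
R2 <- R2 - (-1/4)*R1:  [    0  -3/2  21/4     4     1 ]
R3 <- R3 - (-3/4)*R1:  [    0  -5/2   3/4    -5     0 ]
R4 <- R4 - (9/4)*R1:  [     0    3/2  -21/4     -4     -1 ]
R3 <- R3 - (5/3)*R2:  [     0      0     -8  -35/3   -5/3 ]
R4 <- R4 - (-1)*R2:  [ 0  0  0  0  0 ]
Row echelon form:
[ 4     2     1     -4    -4 ]
[ 0  -3/2  21/4      4     1 ]
[ 0     0    -8  -35/3  -5/3 ]
[ 0     0     0      0     0 ]
Nonzero rows / pivot columns: 3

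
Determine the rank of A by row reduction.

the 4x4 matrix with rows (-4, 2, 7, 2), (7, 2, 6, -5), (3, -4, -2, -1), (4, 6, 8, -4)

Row reduction:
R2 <- R2 - (-7/4)*R1:  [    0  11/2  73/4  -3/2 ]
R3 <- R3 - (-3/4)*R1:  [    0  -5/2  13/4   1/2 ]
R4 <- R4 - (-1)*R1:  [  0   8  15  -2 ]
R3 <- R3 - (-5/11)*R2:  [      0       0  127/11   -2/11 ]
R4 <- R4 - (16/11)*R2:  [       0        0  -127/11     2/11 ]
R4 <- R4 - (-1)*R3:  [ 0  0  0  0 ]
Row echelon form:
[ -4     2       7      2 ]
[  0  11/2    73/4   -3/2 ]
[  0     0  127/11  -2/11 ]
[  0     0       0      0 ]
Nonzero rows / pivot columns: 3

rank(A) = 3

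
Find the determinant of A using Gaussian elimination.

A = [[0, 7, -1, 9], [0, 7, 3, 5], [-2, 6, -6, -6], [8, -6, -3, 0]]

det(A) = 4008

Forward elimination:
R1 <-> R3   (pivot in column 1 was zero)
[ -2   6  -6  -6 ]
[  0   7   3   5 ]
[  0   7  -1   9 ]
[  8  -6  -3   0 ]
R4 <- R4 - (-4)*R1:  [   0   18  -27  -24 ]
R3 <- R3 - (1)*R2:  [  0   0  -4   4 ]
R4 <- R4 - (18/7)*R2:  [      0       0  -243/7  -258/7 ]
R4 <- R4 - (243/28)*R3:  [      0       0       0  -501/7 ]
Upper-triangular form:
[ -2  6  -6      -6 ]
[  0  7   3       5 ]
[  0  0  -4       4 ]
[  0  0   0  -501/7 ]
det(A) = (-1)^1 * (-2) * (7) * (-4) * (-501/7) = 4008  (1 row swap -> sign -1)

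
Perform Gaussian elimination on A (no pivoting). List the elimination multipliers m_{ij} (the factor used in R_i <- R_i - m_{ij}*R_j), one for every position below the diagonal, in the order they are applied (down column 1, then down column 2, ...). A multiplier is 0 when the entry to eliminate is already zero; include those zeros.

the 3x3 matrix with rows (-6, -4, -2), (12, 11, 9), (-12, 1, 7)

multipliers: -2, 2, 3

Forward elimination:
R2 <- R2 - (-2)*R1:  [ 0  3  5 ]
R3 <- R3 - (2)*R1:  [  0   9  11 ]
R3 <- R3 - (3)*R2:  [  0   0  -4 ]
Multipliers (in order of application): m_{21} = -2, m_{31} = 2, m_{32} = 3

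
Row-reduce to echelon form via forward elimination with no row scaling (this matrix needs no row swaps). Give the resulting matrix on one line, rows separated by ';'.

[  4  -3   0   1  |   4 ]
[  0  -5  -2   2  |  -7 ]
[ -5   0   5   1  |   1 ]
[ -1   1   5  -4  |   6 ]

Forward elimination:
R3 <- R3 - (-5/4)*R1:  [     0  -15/4      5    9/4      6 ]
R4 <- R4 - (-1/4)*R1:  [     0    1/4      5  -15/4      7 ]
R3 <- R3 - (3/4)*R2:  [    0     0  13/2   3/4  45/4 ]
R4 <- R4 - (-1/20)*R2:  [      0       0   49/10  -73/20  133/20 ]
R4 <- R4 - (49/65)*R3:  [       0        0        0  -274/65  -119/65 ]
Row echelon form:
[ 4  -3     0        1  |        4 ]
[ 0  -5    -2        2  |       -7 ]
[ 0   0  13/2      3/4  |     45/4 ]
[ 0   0     0  -274/65  |  -119/65 ]

REF = [4 -3 0 1 4; 0 -5 -2 2 -7; 0 0 13/2 3/4 45/4; 0 0 0 -274/65 -119/65]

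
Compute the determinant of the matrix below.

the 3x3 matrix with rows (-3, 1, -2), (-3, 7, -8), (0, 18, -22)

det(A) = 72

Forward elimination:
R2 <- R2 - (1)*R1:  [  0   6  -6 ]
R3 <- R3 - (3)*R2:  [  0   0  -4 ]
Upper-triangular form:
[ -3  1  -2 ]
[  0  6  -6 ]
[  0  0  -4 ]
det(A) = (-1)^0 * (-3) * (6) * (-4) = 72  (0 row swaps -> sign +1)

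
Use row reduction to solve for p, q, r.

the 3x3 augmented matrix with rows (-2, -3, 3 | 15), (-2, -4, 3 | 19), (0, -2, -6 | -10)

Forward elimination on [A|b]:
R2 <- R2 - (1)*R1:  [  0  -1   0   4 ]
R3 <- R3 - (2)*R2:  [   0    0   -6  -18 ]
Row echelon form:
[ -2  -3   3  |   15 ]
[  0  -1   0  |    4 ]
[  0   0  -6  |  -18 ]
Back-substitution:
r = (-18) / -6 = 3
q = (4) / -1 = -4
p = (15 - (-3)*(-4) - (3)*(3)) / -2 = 3

(3, -4, 3)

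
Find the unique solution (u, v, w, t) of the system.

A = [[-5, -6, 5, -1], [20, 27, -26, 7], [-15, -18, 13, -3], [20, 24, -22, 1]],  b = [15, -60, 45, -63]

Forward elimination on [A|b]:
R2 <- R2 - (-4)*R1:  [  0   3  -6   3   0 ]
R3 <- R3 - (3)*R1:  [  0   0  -2   0   0 ]
R4 <- R4 - (-4)*R1:  [  0   0  -2  -3  -3 ]
R4 <- R4 - (1)*R3:  [  0   0   0  -3  -3 ]
Row echelon form:
[ -5  -6   5  -1  |  15 ]
[  0   3  -6   3  |   0 ]
[  0   0  -2   0  |   0 ]
[  0   0   0  -3  |  -3 ]
Back-substitution:
t = (-3) / -3 = 1
w = (0) / -2 = 0
v = (0 - (-6)*(0) - (3)*(1)) / 3 = -1
u = (15 - (-6)*(-1) - (5)*(0) - (-1)*(1)) / -5 = -2

(-2, -1, 0, 1)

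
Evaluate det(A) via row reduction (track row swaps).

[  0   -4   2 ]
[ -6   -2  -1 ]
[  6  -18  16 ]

det(A) = -120

Forward elimination:
R1 <-> R2   (pivot in column 1 was zero)
[ -6   -2  -1 ]
[  0   -4   2 ]
[  6  -18  16 ]
R3 <- R3 - (-1)*R1:  [   0  -20   15 ]
R3 <- R3 - (5)*R2:  [ 0  0  5 ]
Upper-triangular form:
[ -6  -2  -1 ]
[  0  -4   2 ]
[  0   0   5 ]
det(A) = (-1)^1 * (-6) * (-4) * (5) = -120  (1 row swap -> sign -1)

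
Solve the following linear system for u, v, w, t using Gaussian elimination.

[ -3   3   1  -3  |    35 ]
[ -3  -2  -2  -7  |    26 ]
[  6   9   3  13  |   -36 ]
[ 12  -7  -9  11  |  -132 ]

(-5, 3, 2, -3)

Forward elimination on [A|b]:
R2 <- R2 - (1)*R1:  [  0  -5  -3  -4  -9 ]
R3 <- R3 - (-2)*R1:  [  0  15   5   7  34 ]
R4 <- R4 - (-4)*R1:  [  0   5  -5  -1   8 ]
R3 <- R3 - (-3)*R2:  [  0   0  -4  -5   7 ]
R4 <- R4 - (-1)*R2:  [  0   0  -8  -5  -1 ]
R4 <- R4 - (2)*R3:  [   0    0    0    5  -15 ]
Row echelon form:
[ -3   3   1  -3  |   35 ]
[  0  -5  -3  -4  |   -9 ]
[  0   0  -4  -5  |    7 ]
[  0   0   0   5  |  -15 ]
Back-substitution:
t = (-15) / 5 = -3
w = (7 - (-5)*(-3)) / -4 = 2
v = (-9 - (-3)*(2) - (-4)*(-3)) / -5 = 3
u = (35 - (3)*(3) - (1)*(2) - (-3)*(-3)) / -3 = -5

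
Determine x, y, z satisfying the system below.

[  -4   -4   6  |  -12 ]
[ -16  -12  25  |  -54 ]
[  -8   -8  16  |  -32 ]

Forward elimination on [A|b]:
R2 <- R2 - (4)*R1:  [  0   4   1  -6 ]
R3 <- R3 - (2)*R1:  [  0   0   4  -8 ]
Row echelon form:
[ -4  -4  6  |  -12 ]
[  0   4  1  |   -6 ]
[  0   0  4  |   -8 ]
Back-substitution:
z = (-8) / 4 = -2
y = (-6 - (1)*(-2)) / 4 = -1
x = (-12 - (-4)*(-1) - (6)*(-2)) / -4 = 1

(1, -1, -2)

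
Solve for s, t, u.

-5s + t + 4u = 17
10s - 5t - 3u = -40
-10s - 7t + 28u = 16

Forward elimination on [A|b]:
R2 <- R2 - (-2)*R1:  [  0  -3   5  -6 ]
R3 <- R3 - (2)*R1:  [   0   -9   20  -18 ]
R3 <- R3 - (3)*R2:  [ 0  0  5  0 ]
Row echelon form:
[ -5   1  4  |  17 ]
[  0  -3  5  |  -6 ]
[  0   0  5  |   0 ]
Back-substitution:
u = (0) / 5 = 0
t = (-6 - (5)*(0)) / -3 = 2
s = (17 - (1)*(2) - (4)*(0)) / -5 = -3

(-3, 2, 0)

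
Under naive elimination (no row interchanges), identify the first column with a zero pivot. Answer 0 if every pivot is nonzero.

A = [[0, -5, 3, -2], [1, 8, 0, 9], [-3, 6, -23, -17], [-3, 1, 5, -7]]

Naive forward elimination:
Pivot entry (1,1) is zero but row 2 has 1 in column 1 -> naive elimination stops; a row interchange (e.g. R1 <-> R2) would be required here.

first zero-pivot column = 1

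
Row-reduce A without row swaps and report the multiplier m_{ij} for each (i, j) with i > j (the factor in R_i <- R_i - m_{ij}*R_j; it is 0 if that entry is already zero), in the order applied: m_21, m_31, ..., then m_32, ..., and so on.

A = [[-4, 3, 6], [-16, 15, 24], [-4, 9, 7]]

multipliers: 4, 1, 2

Forward elimination:
R2 <- R2 - (4)*R1:  [ 0  3  0 ]
R3 <- R3 - (1)*R1:  [ 0  6  1 ]
R3 <- R3 - (2)*R2:  [ 0  0  1 ]
Multipliers (in order of application): m_{21} = 4, m_{31} = 1, m_{32} = 2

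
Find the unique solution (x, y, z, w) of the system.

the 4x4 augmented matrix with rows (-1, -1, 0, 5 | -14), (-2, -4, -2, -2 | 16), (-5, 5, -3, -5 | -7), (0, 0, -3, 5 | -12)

Forward elimination on [A|b]:
R2 <- R2 - (2)*R1:  [   0   -2   -2  -12   44 ]
R3 <- R3 - (5)*R1:  [   0   10   -3  -30   63 ]
R3 <- R3 - (-5)*R2:  [   0    0  -13  -90  283 ]
R4 <- R4 - (3/13)*R3:  [        0         0         0    335/13  -1005/13 ]
Row echelon form:
[ -1  -1    0       5  |       -14 ]
[  0  -2   -2     -12  |        44 ]
[  0   0  -13     -90  |       283 ]
[  0   0    0  335/13  |  -1005/13 ]
Back-substitution:
w = (-1005/13) / (335/13) = -3
z = (283 - (-90)*(-3)) / -13 = -1
y = (44 - (-2)*(-1) - (-12)*(-3)) / -2 = -3
x = (-14 - (-1)*(-3) - (5)*(-3)) / -1 = 2

(2, -3, -1, -3)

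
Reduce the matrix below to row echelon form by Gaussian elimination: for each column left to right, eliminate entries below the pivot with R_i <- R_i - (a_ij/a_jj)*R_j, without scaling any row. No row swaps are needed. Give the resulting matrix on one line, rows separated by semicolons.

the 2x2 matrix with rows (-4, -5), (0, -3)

Forward elimination:
Row echelon form:
[ -4  -5 ]
[  0  -3 ]

REF = [-4 -5; 0 -3]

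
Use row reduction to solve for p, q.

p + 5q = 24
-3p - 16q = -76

Forward elimination on [A|b]:
R2 <- R2 - (-3)*R1:  [  0  -1  -4 ]
Row echelon form:
[ 1   5  |  24 ]
[ 0  -1  |  -4 ]
Back-substitution:
q = (-4) / -1 = 4
p = (24 - (5)*(4)) / 1 = 4

(4, 4)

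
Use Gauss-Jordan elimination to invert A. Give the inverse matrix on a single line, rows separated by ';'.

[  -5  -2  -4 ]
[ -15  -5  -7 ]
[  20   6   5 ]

Gauss-Jordan on [A | I]:
R1 <- (1/-5)*R1:  [    1   2/5   4/5  |  -1/5     0     0 ]
R2 <- R2 - (-15)*R1:  [  0   1   5  |  -3   1   0 ]
R3 <- R3 - (20)*R1:  [   0   -2  -11  |    4    0    1 ]
R1 <- R1 - (2/5)*R2:  [    1     0  -6/5  |     1  -2/5     0 ]
R3 <- R3 - (-2)*R2:  [  0   0  -1  |  -2   2   1 ]
R3 <- (1/-1)*R3:  [  0   0   1  |   2  -2  -1 ]
R1 <- R1 - (-6/5)*R3:  [     1      0      0  |   17/5  -14/5   -6/5 ]
R2 <- R2 - (5)*R3:  [   0    1    0  |  -13   11    5 ]
Right block of [I | A^{-1}] is the inverse:
[ 17/5  -14/5  -6/5 ]
[  -13     11     5 ]
[    2     -2    -1 ]

inverse = [17/5 -14/5 -6/5; -13 11 5; 2 -2 -1]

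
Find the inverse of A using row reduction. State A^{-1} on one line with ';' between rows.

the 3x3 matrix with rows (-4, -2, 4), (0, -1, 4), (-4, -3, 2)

Gauss-Jordan on [A | I]:
R1 <- (1/-4)*R1:  [    1   1/2    -1  |  -1/4     0     0 ]
R3 <- R3 - (-4)*R1:  [  0  -1  -2  |  -1   0   1 ]
R2 <- (1/-1)*R2:  [  0   1  -4  |   0  -1   0 ]
R1 <- R1 - (1/2)*R2:  [    1     0     1  |  -1/4   1/2     0 ]
R3 <- R3 - (-1)*R2:  [  0   0  -6  |  -1  -1   1 ]
R3 <- (1/-6)*R3:  [    0     0     1  |   1/6   1/6  -1/6 ]
R1 <- R1 - (1)*R3:  [     1      0      0  |  -5/12    1/3    1/6 ]
R2 <- R2 - (-4)*R3:  [    0     1     0  |   2/3  -1/3  -2/3 ]
Right block of [I | A^{-1}] is the inverse:
[ -5/12   1/3   1/6 ]
[   2/3  -1/3  -2/3 ]
[   1/6   1/6  -1/6 ]

inverse = [-5/12 1/3 1/6; 2/3 -1/3 -2/3; 1/6 1/6 -1/6]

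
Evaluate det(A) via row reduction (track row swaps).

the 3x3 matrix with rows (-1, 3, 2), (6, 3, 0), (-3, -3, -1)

Forward elimination:
R2 <- R2 - (-6)*R1:  [  0  21  12 ]
R3 <- R3 - (3)*R1:  [   0  -12   -7 ]
R3 <- R3 - (-4/7)*R2:  [    0     0  -1/7 ]
Upper-triangular form:
[ -1   3     2 ]
[  0  21    12 ]
[  0   0  -1/7 ]
det(A) = (-1)^0 * (-1) * (21) * (-1/7) = 3  (0 row swaps -> sign +1)

det(A) = 3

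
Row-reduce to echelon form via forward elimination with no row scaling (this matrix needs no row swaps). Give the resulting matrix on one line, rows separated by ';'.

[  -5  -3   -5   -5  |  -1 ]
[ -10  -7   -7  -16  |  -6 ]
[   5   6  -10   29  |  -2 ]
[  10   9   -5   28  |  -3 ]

Forward elimination:
R2 <- R2 - (2)*R1:  [  0  -1   3  -6  -4 ]
R3 <- R3 - (-1)*R1:  [   0    3  -15   24   -3 ]
R4 <- R4 - (-2)*R1:  [   0    3  -15   18   -5 ]
R3 <- R3 - (-3)*R2:  [   0    0   -6    6  -15 ]
R4 <- R4 - (-3)*R2:  [   0    0   -6    0  -17 ]
R4 <- R4 - (1)*R3:  [  0   0   0  -6  -2 ]
Row echelon form:
[ -5  -3  -5  -5  |   -1 ]
[  0  -1   3  -6  |   -4 ]
[  0   0  -6   6  |  -15 ]
[  0   0   0  -6  |   -2 ]

REF = [-5 -3 -5 -5 -1; 0 -1 3 -6 -4; 0 0 -6 6 -15; 0 0 0 -6 -2]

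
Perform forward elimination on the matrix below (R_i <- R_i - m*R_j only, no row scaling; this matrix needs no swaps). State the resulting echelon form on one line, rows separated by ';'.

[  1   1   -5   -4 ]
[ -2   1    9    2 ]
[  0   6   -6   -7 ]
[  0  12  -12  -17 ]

Forward elimination:
R2 <- R2 - (-2)*R1:  [  0   3  -1  -6 ]
R3 <- R3 - (2)*R2:  [  0   0  -4   5 ]
R4 <- R4 - (4)*R2:  [  0   0  -8   7 ]
R4 <- R4 - (2)*R3:  [  0   0   0  -3 ]
Row echelon form:
[ 1  1  -5  -4 ]
[ 0  3  -1  -6 ]
[ 0  0  -4   5 ]
[ 0  0   0  -3 ]

REF = [1 1 -5 -4; 0 3 -1 -6; 0 0 -4 5; 0 0 0 -3]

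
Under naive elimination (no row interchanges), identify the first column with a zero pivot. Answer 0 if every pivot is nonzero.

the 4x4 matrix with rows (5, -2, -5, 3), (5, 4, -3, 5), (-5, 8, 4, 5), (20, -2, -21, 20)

first zero-pivot column = 4

Naive forward elimination:
R2 <- R2 - (1)*R1:  [ 0  6  2  2 ]
R3 <- R3 - (-1)*R1:  [  0   6  -1   8 ]
R4 <- R4 - (4)*R1:  [  0   6  -1   8 ]
R3 <- R3 - (1)*R2:  [  0   0  -3   6 ]
R4 <- R4 - (1)*R2:  [  0   0  -3   6 ]
R4 <- R4 - (1)*R3:  [ 0  0  0  0 ]
Matrix at this point:
[ 5  -2  -5  3 ]
[ 0   6   2  2 ]
[ 0   0  -3  6 ]
[ 0   0   0  0 ]
Pivot entry (4,4) in the last row is zero and there are no rows below to swap with -> zero pivot in column 4 (A is singular).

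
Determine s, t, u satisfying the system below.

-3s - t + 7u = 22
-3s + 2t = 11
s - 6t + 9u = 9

(-3, 1, 2)

Forward elimination on [A|b]:
R2 <- R2 - (1)*R1:  [   0    3   -7  -11 ]
R3 <- R3 - (-1/3)*R1:  [     0  -19/3   34/3   49/3 ]
R3 <- R3 - (-19/9)*R2:  [     0      0  -31/9  -62/9 ]
Row echelon form:
[ -3  -1      7  |     22 ]
[  0   3     -7  |    -11 ]
[  0   0  -31/9  |  -62/9 ]
Back-substitution:
u = (-62/9) / (-31/9) = 2
t = (-11 - (-7)*(2)) / 3 = 1
s = (22 - (-1)*(1) - (7)*(2)) / -3 = -3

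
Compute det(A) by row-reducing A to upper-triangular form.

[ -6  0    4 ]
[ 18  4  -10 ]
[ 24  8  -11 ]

Forward elimination:
R2 <- R2 - (-3)*R1:  [ 0  4  2 ]
R3 <- R3 - (-4)*R1:  [ 0  8  5 ]
R3 <- R3 - (2)*R2:  [ 0  0  1 ]
Upper-triangular form:
[ -6  0  4 ]
[  0  4  2 ]
[  0  0  1 ]
det(A) = (-1)^0 * (-6) * (4) * (1) = -24  (0 row swaps -> sign +1)

det(A) = -24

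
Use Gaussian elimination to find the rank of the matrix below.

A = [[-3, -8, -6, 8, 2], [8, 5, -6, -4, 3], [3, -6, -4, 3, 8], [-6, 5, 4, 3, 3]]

rank(A) = 4

Row reduction:
R2 <- R2 - (-8/3)*R1:  [     0  -49/3    -22   52/3   25/3 ]
R3 <- R3 - (-1)*R1:  [   0  -14  -10   11   10 ]
R4 <- R4 - (2)*R1:  [   0   21   16  -13   -1 ]
R3 <- R3 - (6/7)*R2:  [     0      0   62/7  -27/7   20/7 ]
R4 <- R4 - (-9/7)*R2:  [     0      0  -86/7   65/7   68/7 ]
R4 <- R4 - (-43/31)*R3:  [      0       0       0  122/31  424/31 ]
Row echelon form:
[ -3     -8    -6       8       2 ]
[  0  -49/3   -22    52/3    25/3 ]
[  0      0  62/7   -27/7    20/7 ]
[  0      0     0  122/31  424/31 ]
Nonzero rows / pivot columns: 4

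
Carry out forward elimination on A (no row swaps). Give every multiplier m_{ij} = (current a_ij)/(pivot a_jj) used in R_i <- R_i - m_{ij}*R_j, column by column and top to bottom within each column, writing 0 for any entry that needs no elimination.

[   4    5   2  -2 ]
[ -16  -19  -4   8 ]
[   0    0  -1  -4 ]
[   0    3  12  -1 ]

Forward elimination:
R2 <- R2 - (-4)*R1:  [ 0  1  4  0 ]
R3: entry in column 1 is already 0 -> m_{31} = 0 (no row operation needed)
R4: entry in column 1 is already 0 -> m_{41} = 0 (no row operation needed)
R3: entry in column 2 is already 0 -> m_{32} = 0 (no row operation needed)
R4 <- R4 - (3)*R2:  [  0   0   0  -1 ]
R4: entry in column 3 is already 0 -> m_{43} = 0 (no row operation needed)
Multipliers (in order of application): m_{21} = -4, m_{31} = 0, m_{41} = 0, m_{32} = 0, m_{42} = 3, m_{43} = 0

multipliers: -4, 0, 0, 0, 3, 0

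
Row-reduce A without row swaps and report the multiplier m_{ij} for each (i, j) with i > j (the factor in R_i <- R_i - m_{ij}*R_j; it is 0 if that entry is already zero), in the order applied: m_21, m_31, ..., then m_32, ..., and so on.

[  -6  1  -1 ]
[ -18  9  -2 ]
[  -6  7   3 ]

multipliers: 3, 1, 1

Forward elimination:
R2 <- R2 - (3)*R1:  [ 0  6  1 ]
R3 <- R3 - (1)*R1:  [ 0  6  4 ]
R3 <- R3 - (1)*R2:  [ 0  0  3 ]
Multipliers (in order of application): m_{21} = 3, m_{31} = 1, m_{32} = 1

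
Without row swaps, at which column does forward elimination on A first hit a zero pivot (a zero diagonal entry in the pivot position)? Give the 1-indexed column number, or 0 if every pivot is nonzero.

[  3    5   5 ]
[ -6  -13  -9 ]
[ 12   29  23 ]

Naive forward elimination:
R2 <- R2 - (-2)*R1:  [  0  -3   1 ]
R3 <- R3 - (4)*R1:  [ 0  9  3 ]
R3 <- R3 - (-3)*R2:  [ 0  0  6 ]
All pivots nonzero; naive elimination completes without hitting a zero pivot.

first zero-pivot column = 0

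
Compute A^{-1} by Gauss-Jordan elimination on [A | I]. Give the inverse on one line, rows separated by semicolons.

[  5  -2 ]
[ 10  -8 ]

Gauss-Jordan on [A | I]:
R1 <- (1/5)*R1:  [    1  -2/5  |   1/5     0 ]
R2 <- R2 - (10)*R1:  [  0  -4  |  -2   1 ]
R2 <- (1/-4)*R2:  [    0     1  |   1/2  -1/4 ]
R1 <- R1 - (-2/5)*R2:  [     1      0  |    2/5  -1/10 ]
Right block of [I | A^{-1}] is the inverse:
[ 2/5  -1/10 ]
[ 1/2   -1/4 ]

inverse = [2/5 -1/10; 1/2 -1/4]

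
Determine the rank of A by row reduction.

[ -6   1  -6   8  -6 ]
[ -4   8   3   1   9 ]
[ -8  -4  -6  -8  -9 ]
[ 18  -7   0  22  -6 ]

Row reduction:
R2 <- R2 - (2/3)*R1:  [     0   22/3      7  -13/3     13 ]
R3 <- R3 - (4/3)*R1:  [     0  -16/3      2  -56/3     -1 ]
R4 <- R4 - (-3)*R1:  [   0   -4  -18   46  -24 ]
R3 <- R3 - (-8/11)*R2:  [       0        0    78/11  -240/11    93/11 ]
R4 <- R4 - (-6/11)*R2:  [       0        0  -156/11   480/11  -186/11 ]
R4 <- R4 - (-2)*R3:  [ 0  0  0  0  0 ]
Row echelon form:
[ -6     1     -6        8     -6 ]
[  0  22/3      7    -13/3     13 ]
[  0     0  78/11  -240/11  93/11 ]
[  0     0      0        0      0 ]
Nonzero rows / pivot columns: 3

rank(A) = 3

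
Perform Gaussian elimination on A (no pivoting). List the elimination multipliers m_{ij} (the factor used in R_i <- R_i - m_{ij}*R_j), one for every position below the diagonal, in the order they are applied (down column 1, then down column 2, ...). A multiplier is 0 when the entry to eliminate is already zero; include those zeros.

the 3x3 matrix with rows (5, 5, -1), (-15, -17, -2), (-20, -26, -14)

Forward elimination:
R2 <- R2 - (-3)*R1:  [  0  -2  -5 ]
R3 <- R3 - (-4)*R1:  [   0   -6  -18 ]
R3 <- R3 - (3)*R2:  [  0   0  -3 ]
Multipliers (in order of application): m_{21} = -3, m_{31} = -4, m_{32} = 3

multipliers: -3, -4, 3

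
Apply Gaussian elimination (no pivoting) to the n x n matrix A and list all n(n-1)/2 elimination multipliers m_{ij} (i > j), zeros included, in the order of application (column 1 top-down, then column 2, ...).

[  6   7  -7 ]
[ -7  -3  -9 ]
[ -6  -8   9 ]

Forward elimination:
R2 <- R2 - (-7/6)*R1:  [      0    31/6  -103/6 ]
R3 <- R3 - (-1)*R1:  [  0  -1   2 ]
R3 <- R3 - (-6/31)*R2:  [      0       0  -41/31 ]
Multipliers (in order of application): m_{21} = -7/6, m_{31} = -1, m_{32} = -6/31

multipliers: -7/6, -1, -6/31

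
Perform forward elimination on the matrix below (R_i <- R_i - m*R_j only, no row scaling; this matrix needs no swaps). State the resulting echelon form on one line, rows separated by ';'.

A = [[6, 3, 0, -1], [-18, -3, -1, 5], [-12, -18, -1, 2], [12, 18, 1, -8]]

REF = [6 3 0 -1; 0 6 -1 2; 0 0 -3 4; 0 0 0 -6]

Forward elimination:
R2 <- R2 - (-3)*R1:  [  0   6  -1   2 ]
R3 <- R3 - (-2)*R1:  [   0  -12   -1    0 ]
R4 <- R4 - (2)*R1:  [  0  12   1  -6 ]
R3 <- R3 - (-2)*R2:  [  0   0  -3   4 ]
R4 <- R4 - (2)*R2:  [   0    0    3  -10 ]
R4 <- R4 - (-1)*R3:  [  0   0   0  -6 ]
Row echelon form:
[ 6  3   0  -1 ]
[ 0  6  -1   2 ]
[ 0  0  -3   4 ]
[ 0  0   0  -6 ]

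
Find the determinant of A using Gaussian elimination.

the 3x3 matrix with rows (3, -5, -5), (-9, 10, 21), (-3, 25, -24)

det(A) = 75

Forward elimination:
R2 <- R2 - (-3)*R1:  [  0  -5   6 ]
R3 <- R3 - (-1)*R1:  [   0   20  -29 ]
R3 <- R3 - (-4)*R2:  [  0   0  -5 ]
Upper-triangular form:
[ 3  -5  -5 ]
[ 0  -5   6 ]
[ 0   0  -5 ]
det(A) = (-1)^0 * (3) * (-5) * (-5) = 75  (0 row swaps -> sign +1)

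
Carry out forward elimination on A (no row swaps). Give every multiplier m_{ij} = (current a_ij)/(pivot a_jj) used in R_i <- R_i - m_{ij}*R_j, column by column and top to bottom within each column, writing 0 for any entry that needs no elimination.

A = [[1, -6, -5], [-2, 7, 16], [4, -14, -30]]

Forward elimination:
R2 <- R2 - (-2)*R1:  [  0  -5   6 ]
R3 <- R3 - (4)*R1:  [   0   10  -10 ]
R3 <- R3 - (-2)*R2:  [ 0  0  2 ]
Multipliers (in order of application): m_{21} = -2, m_{31} = 4, m_{32} = -2

multipliers: -2, 4, -2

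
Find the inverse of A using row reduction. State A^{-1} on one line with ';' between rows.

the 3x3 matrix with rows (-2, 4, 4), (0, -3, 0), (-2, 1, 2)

Gauss-Jordan on [A | I]:
R1 <- (1/-2)*R1:  [    1    -2    -2  |  -1/2     0     0 ]
R3 <- R3 - (-2)*R1:  [  0  -3  -2  |  -1   0   1 ]
R2 <- (1/-3)*R2:  [    0     1     0  |     0  -1/3     0 ]
R1 <- R1 - (-2)*R2:  [    1     0    -2  |  -1/2  -2/3     0 ]
R3 <- R3 - (-3)*R2:  [  0   0  -2  |  -1  -1   1 ]
R3 <- (1/-2)*R3:  [    0     0     1  |   1/2   1/2  -1/2 ]
R1 <- R1 - (-2)*R3:  [   1    0    0  |  1/2  1/3   -1 ]
Right block of [I | A^{-1}] is the inverse:
[ 1/2   1/3    -1 ]
[   0  -1/3     0 ]
[ 1/2   1/2  -1/2 ]

inverse = [1/2 1/3 -1; 0 -1/3 0; 1/2 1/2 -1/2]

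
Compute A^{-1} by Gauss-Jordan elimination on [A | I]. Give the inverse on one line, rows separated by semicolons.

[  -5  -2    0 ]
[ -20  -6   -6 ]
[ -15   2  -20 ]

Gauss-Jordan on [A | I]:
R1 <- (1/-5)*R1:  [    1   2/5     0  |  -1/5     0     0 ]
R2 <- R2 - (-20)*R1:  [  0   2  -6  |  -4   1   0 ]
R3 <- R3 - (-15)*R1:  [   0    8  -20  |   -3    0    1 ]
R2 <- (1/2)*R2:  [   0    1   -3  |   -2  1/2    0 ]
R1 <- R1 - (2/5)*R2:  [    1     0   6/5  |   3/5  -1/5     0 ]
R3 <- R3 - (8)*R2:  [  0   0   4  |  13  -4   1 ]
R3 <- (1/4)*R3:  [    0     0     1  |  13/4    -1   1/4 ]
R1 <- R1 - (6/5)*R3:  [      1       0       0  |  -33/10       1   -3/10 ]
R2 <- R2 - (-3)*R3:  [    0     1     0  |  31/4  -5/2   3/4 ]
Right block of [I | A^{-1}] is the inverse:
[ -33/10     1  -3/10 ]
[   31/4  -5/2    3/4 ]
[   13/4    -1    1/4 ]

inverse = [-33/10 1 -3/10; 31/4 -5/2 3/4; 13/4 -1 1/4]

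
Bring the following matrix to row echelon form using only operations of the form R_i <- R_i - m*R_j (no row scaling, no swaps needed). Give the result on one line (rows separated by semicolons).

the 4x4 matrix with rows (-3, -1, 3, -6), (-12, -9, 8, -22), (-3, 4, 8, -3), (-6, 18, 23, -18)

REF = [-3 -1 3 -6; 0 -5 -4 2; 0 0 1 5; 0 0 0 -3]

Forward elimination:
R2 <- R2 - (4)*R1:  [  0  -5  -4   2 ]
R3 <- R3 - (1)*R1:  [ 0  5  5  3 ]
R4 <- R4 - (2)*R1:  [  0  20  17  -6 ]
R3 <- R3 - (-1)*R2:  [ 0  0  1  5 ]
R4 <- R4 - (-4)*R2:  [ 0  0  1  2 ]
R4 <- R4 - (1)*R3:  [  0   0   0  -3 ]
Row echelon form:
[ -3  -1   3  -6 ]
[  0  -5  -4   2 ]
[  0   0   1   5 ]
[  0   0   0  -3 ]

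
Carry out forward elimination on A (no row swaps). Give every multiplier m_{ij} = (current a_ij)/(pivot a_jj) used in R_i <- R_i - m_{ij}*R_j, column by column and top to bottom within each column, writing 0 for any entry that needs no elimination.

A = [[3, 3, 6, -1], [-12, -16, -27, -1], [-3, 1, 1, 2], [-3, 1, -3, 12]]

Forward elimination:
R2 <- R2 - (-4)*R1:  [  0  -4  -3  -5 ]
R3 <- R3 - (-1)*R1:  [ 0  4  7  1 ]
R4 <- R4 - (-1)*R1:  [  0   4   3  11 ]
R3 <- R3 - (-1)*R2:  [  0   0   4  -4 ]
R4 <- R4 - (-1)*R2:  [ 0  0  0  6 ]
R4: entry in column 3 is already 0 -> m_{43} = 0 (no row operation needed)
Multipliers (in order of application): m_{21} = -4, m_{31} = -1, m_{41} = -1, m_{32} = -1, m_{42} = -1, m_{43} = 0

multipliers: -4, -1, -1, -1, -1, 0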